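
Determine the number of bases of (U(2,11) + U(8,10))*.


(M1+M2)* = M1* + M2*.
M1* = U(9,11), bases: C(11,9) = 55.
M2* = U(2,10), bases: C(10,2) = 45.
|B(M*)| = 55 * 45 = 2475.

2475


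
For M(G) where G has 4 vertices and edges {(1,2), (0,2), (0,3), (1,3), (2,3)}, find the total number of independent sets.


An independent set in a graphic matroid is an acyclic edge subset.
G has 4 vertices and 5 edges.
Enumerate all 2^5 = 32 subsets, checking for acyclicity.
Total independent sets = 24.

24


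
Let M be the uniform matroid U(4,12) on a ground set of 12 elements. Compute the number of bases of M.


Bases of U(4,12) are all 4-element subsets of the 12-element ground set.
Number of bases = C(12,4).
C(12,4) = (12 * 11 * 10 * 9) / (1 * 2 * 3 * 4) = 495.

495


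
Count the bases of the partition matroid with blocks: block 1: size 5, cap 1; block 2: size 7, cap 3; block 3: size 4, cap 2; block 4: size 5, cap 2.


A basis picks exactly ci elements from block i.
Number of bases = product of C(|Si|, ci).
= C(5,1) * C(7,3) * C(4,2) * C(5,2)
= 5 * 35 * 6 * 10
= 10500.

10500


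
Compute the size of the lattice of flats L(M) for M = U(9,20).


Flats of U(9,20): every subset of size < 9 is a flat, plus E itself.
Count = C(20,0) + C(20,1) + C(20,2) + C(20,3) + C(20,4) + C(20,5) + C(20,6) + C(20,7) + C(20,8) + 1
     = 1 + 20 + 190 + 1140 + 4845 + 15504 + 38760 + 77520 + 125970 + 1
     = 263951.

263951


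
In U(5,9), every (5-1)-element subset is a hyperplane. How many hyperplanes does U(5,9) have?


Hyperplanes of U(5,9) are flats of rank 4.
In a uniform matroid, these are exactly the (4)-element subsets.
Count = (9 choose 4) = 126.

126


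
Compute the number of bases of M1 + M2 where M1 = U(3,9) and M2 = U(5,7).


Bases of a direct sum M1 + M2: |B| = |B(M1)| * |B(M2)|.
|B(U(3,9))| = C(9,3) = 84.
|B(U(5,7))| = C(7,5) = 21.
Total bases = 84 * 21 = 1764.

1764


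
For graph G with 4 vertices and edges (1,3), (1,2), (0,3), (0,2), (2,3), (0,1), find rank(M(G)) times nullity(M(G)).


r(M) = |V| - c = 4 - 1 = 3.
nullity = |E| - r(M) = 6 - 3 = 3.
Product = 3 * 3 = 9.

9


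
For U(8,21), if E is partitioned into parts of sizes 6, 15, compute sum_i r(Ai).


r(Ai) = min(|Ai|, 8) for each part.
Sum = min(6,8) + min(15,8)
    = 6 + 8
    = 14.

14


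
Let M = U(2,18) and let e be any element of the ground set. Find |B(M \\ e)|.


Deleting e from U(2,18) gives U(2,17) since n > r.
Bases of U(2,17) = C(17,2) = (17 * 16) / (1 * 2) = 136.

136


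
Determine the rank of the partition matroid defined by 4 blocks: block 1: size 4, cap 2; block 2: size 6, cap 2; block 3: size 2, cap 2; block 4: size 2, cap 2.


Rank of a partition matroid = sum of min(|Si|, ci) for each block.
= min(4,2) + min(6,2) + min(2,2) + min(2,2)
= 2 + 2 + 2 + 2
= 8.

8


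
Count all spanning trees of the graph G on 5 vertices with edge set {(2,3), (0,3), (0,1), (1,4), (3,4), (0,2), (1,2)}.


By Kirchhoff's matrix tree theorem, the number of spanning trees equals
the determinant of any cofactor of the Laplacian matrix L.
G has 5 vertices and 7 edges.
Computing the (4 x 4) cofactor determinant gives 24.

24


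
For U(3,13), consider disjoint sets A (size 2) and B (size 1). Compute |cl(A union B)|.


|A union B| = 2 + 1 = 3 (disjoint).
In U(3,13), cl(S) = S if |S| < 3, else cl(S) = E.
Since 3 >= 3, cl(A union B) = E.
|cl(A union B)| = 13.

13


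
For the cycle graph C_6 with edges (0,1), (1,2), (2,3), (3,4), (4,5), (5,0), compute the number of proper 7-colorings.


P(C_6, k) = (k-1)^6 + (-1)^6*(k-1).
P(7) = (6)^6 + 6
= 46656 + 6 = 46662.

46662


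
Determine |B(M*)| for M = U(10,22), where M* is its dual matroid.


The dual of U(r,n) is U(n-r, n) = U(12,22).
Bases of U(12,22) are all (12)-element subsets.
|B(M*)| = C(22,12) = 646646.

646646


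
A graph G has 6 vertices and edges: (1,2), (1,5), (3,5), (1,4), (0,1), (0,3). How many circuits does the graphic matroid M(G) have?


A circuit in a graphic matroid = edge set of a simple cycle.
G has 6 vertices and 6 edges.
Enumerating all minimal edge subsets forming cycles...
Total circuits found: 1.

1


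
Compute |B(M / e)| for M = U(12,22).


Contracting e from U(12,22) gives U(11,21).
Bases of U(11,21) = C(21,11) = 21! / (11! * 10!) = 352716.

352716


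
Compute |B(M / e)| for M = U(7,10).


Contracting e from U(7,10) gives U(6,9).
Bases of U(6,9) = C(9,6) = 9! / (6! * 3!) = 84.

84


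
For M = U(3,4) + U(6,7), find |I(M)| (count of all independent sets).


For a direct sum, |I(M1+M2)| = |I(M1)| * |I(M2)|.
|I(U(3,4))| = sum C(4,k) for k=0..3 = 15.
|I(U(6,7))| = sum C(7,k) for k=0..6 = 127.
Total = 15 * 127 = 1905.

1905


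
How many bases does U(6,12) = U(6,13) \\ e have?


Deleting e from U(6,13) gives U(6,12) since n > r.
Bases of U(6,12) = C(12,6) = 924.

924


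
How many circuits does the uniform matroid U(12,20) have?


In U(12,20), circuits are the (13)-element subsets.
Any set of 13 elements is dependent, and removing any one element gives
an independent set of size 12, so it is a minimal dependent set.
Number of circuits = C(20,13) = 20! / (13! * 7!) = 77520.

77520


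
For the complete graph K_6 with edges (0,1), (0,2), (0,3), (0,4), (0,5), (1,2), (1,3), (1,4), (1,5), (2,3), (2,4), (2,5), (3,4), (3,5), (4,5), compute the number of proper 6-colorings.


P(K_6, k) = k(k-1)(k-2)...(k-5).
P(6) = (6) * (5) * (4) * (3) * (2) * (1) = 720.

720


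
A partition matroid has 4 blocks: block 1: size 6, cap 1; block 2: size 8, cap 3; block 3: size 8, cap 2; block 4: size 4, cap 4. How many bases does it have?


A basis picks exactly ci elements from block i.
Number of bases = product of C(|Si|, ci).
= C(6,1) * C(8,3) * C(8,2) * C(4,4)
= 6 * 56 * 28 * 1
= 9408.

9408


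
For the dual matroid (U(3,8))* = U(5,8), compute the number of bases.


The dual of U(r,n) is U(n-r, n) = U(5,8).
Bases of U(5,8) are all (5)-element subsets.
|B(M*)| = C(8,5) = 56.

56


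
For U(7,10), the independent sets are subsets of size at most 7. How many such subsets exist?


Independent sets of U(7,10) are all subsets of size <= 7.
Count = C(10,0) + C(10,1) + C(10,2) + C(10,3) + C(10,4) + C(10,5) + C(10,6) + C(10,7)
     = 1 + 10 + 45 + 120 + 210 + 252 + 210 + 120
     = 968.

968


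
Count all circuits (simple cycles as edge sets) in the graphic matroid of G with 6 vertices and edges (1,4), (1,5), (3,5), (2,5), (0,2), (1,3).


A circuit in a graphic matroid = edge set of a simple cycle.
G has 6 vertices and 6 edges.
Enumerating all minimal edge subsets forming cycles...
Total circuits found: 1.

1


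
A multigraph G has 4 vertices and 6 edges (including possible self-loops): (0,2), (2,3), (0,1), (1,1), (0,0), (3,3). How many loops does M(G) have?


In a graphic matroid, a loop is a self-loop edge (u,u) with rank 0.
Examining all 6 edges for self-loops...
Self-loops found: (1,1), (0,0), (3,3)
Number of loops = 3.

3


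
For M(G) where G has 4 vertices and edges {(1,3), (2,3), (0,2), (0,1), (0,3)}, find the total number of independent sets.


An independent set in a graphic matroid is an acyclic edge subset.
G has 4 vertices and 5 edges.
Enumerate all 2^5 = 32 subsets, checking for acyclicity.
Total independent sets = 24.

24


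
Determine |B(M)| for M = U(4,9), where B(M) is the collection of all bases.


Bases of U(4,9) are all 4-element subsets of the 9-element ground set.
Number of bases = C(9,4).
(9 choose 4) = 126.

126


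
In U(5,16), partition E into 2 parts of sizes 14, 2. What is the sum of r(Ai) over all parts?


r(Ai) = min(|Ai|, 5) for each part.
Sum = min(14,5) + min(2,5)
    = 5 + 2
    = 7.

7


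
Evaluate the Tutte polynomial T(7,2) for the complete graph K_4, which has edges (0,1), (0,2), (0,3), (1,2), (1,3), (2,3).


T(K_4; x,y) = x^3 + 3x^2 + 4xy + 2x + y^3 + 3y^2 + 2y.
Substituting x=7, y=2:
= 343 + 147 + 56 + 14 + 8 + 12 + 4
= 584.

584


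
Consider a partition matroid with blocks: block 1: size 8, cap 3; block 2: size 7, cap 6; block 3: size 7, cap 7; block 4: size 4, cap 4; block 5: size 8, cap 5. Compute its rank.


Rank of a partition matroid = sum of min(|Si|, ci) for each block.
= min(8,3) + min(7,6) + min(7,7) + min(4,4) + min(8,5)
= 3 + 6 + 7 + 4 + 5
= 25.

25


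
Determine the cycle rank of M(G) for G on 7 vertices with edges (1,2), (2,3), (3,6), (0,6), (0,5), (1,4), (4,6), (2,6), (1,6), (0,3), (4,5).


Cycle rank (nullity) = |E| - r(M) = |E| - (|V| - c).
|E| = 11, |V| = 7, c = 1.
Nullity = 11 - (7 - 1) = 11 - 6 = 5.

5


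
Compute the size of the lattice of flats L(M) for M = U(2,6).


Flats of U(2,6): every subset of size < 2 is a flat, plus E itself.
Count = (6 choose 0) + (6 choose 1) + 1
     = 1 + 6 + 1
     = 8.

8


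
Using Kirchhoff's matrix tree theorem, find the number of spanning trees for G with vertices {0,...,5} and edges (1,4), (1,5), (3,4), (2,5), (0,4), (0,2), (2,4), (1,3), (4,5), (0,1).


By Kirchhoff's matrix tree theorem, the number of spanning trees equals
the determinant of any cofactor of the Laplacian matrix L.
G has 6 vertices and 10 edges.
Computing the (5 x 5) cofactor determinant gives 111.

111


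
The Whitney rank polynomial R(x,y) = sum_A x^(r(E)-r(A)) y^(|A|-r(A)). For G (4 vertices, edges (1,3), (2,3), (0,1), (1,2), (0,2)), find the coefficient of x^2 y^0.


R(x,y) = sum over A in 2^E of x^(r(E)-r(A)) * y^(|A|-r(A)).
G has 4 vertices, 5 edges. r(E) = 3.
Enumerate all 2^5 = 32 subsets.
Count subsets with r(E)-r(A)=2 and |A|-r(A)=0: 5.

5


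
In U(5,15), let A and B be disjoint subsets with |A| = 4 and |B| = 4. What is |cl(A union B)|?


|A union B| = 4 + 4 = 8 (disjoint).
In U(5,15), cl(S) = S if |S| < 5, else cl(S) = E.
Since 8 >= 5, cl(A union B) = E.
|cl(A union B)| = 15.

15


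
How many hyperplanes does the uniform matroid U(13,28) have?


Hyperplanes of U(13,28) are flats of rank 12.
In a uniform matroid, these are exactly the (12)-element subsets.
Count = C(28,12) = 30421755.

30421755


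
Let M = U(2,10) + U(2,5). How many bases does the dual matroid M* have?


(M1+M2)* = M1* + M2*.
M1* = U(8,10), bases: C(10,8) = 45.
M2* = U(3,5), bases: C(5,3) = 10.
|B(M*)| = 45 * 10 = 450.

450


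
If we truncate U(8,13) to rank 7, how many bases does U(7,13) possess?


Truncating U(8,13) to rank 7 gives U(7,13).
Bases of U(7,13) are all 7-element subsets of 13 elements.
Number of bases = C(13,7) = 13! / (7! * 6!) = 1716.

1716


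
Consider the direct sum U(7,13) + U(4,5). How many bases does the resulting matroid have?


Bases of a direct sum M1 + M2: |B| = |B(M1)| * |B(M2)|.
|B(U(7,13))| = C(13,7) = 1716.
|B(U(4,5))| = C(5,4) = 5.
Total bases = 1716 * 5 = 8580.

8580


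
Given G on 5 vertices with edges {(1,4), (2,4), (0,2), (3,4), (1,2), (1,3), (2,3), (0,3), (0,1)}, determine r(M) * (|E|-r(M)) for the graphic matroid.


r(M) = |V| - c = 5 - 1 = 4.
nullity = |E| - r(M) = 9 - 4 = 5.
Product = 4 * 5 = 20.

20


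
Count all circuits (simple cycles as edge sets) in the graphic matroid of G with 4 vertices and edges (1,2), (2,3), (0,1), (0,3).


A circuit in a graphic matroid = edge set of a simple cycle.
G has 4 vertices and 4 edges.
Enumerating all minimal edge subsets forming cycles...
Total circuits found: 1.

1


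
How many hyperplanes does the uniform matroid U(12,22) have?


Hyperplanes of U(12,22) are flats of rank 11.
In a uniform matroid, these are exactly the (11)-element subsets.
Count = C(22,11) = 705432.

705432


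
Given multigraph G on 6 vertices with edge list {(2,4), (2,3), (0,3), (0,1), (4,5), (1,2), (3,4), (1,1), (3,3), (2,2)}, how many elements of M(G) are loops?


In a graphic matroid, a loop is a self-loop edge (u,u) with rank 0.
Examining all 10 edges for self-loops...
Self-loops found: (1,1), (3,3), (2,2)
Number of loops = 3.

3


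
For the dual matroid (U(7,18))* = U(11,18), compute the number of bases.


The dual of U(r,n) is U(n-r, n) = U(11,18).
Bases of U(11,18) are all (11)-element subsets.
|B(M*)| = C(18,11) = 31824.

31824


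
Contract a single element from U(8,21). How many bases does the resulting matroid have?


Contracting e from U(8,21) gives U(7,20).
Bases of U(7,20) = C(20,7) = 77520.

77520


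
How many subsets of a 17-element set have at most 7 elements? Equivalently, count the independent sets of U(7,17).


Independent sets of U(7,17) are all subsets of size <= 7.
Count = C(17,0) + C(17,1) + C(17,2) + C(17,3) + C(17,4) + C(17,5) + C(17,6) + C(17,7)
     = 1 + 17 + 136 + 680 + 2380 + 6188 + 12376 + 19448
     = 41226.

41226


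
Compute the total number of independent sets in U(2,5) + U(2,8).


For a direct sum, |I(M1+M2)| = |I(M1)| * |I(M2)|.
|I(U(2,5))| = sum C(5,k) for k=0..2 = 16.
|I(U(2,8))| = sum C(8,k) for k=0..2 = 37.
Total = 16 * 37 = 592.

592


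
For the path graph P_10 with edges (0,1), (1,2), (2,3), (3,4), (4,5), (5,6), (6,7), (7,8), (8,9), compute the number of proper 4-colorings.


P(P_10, k) = k * (k-1)^(9).
P(4) = 4 * 3^9 = 4 * 19683 = 78732.

78732


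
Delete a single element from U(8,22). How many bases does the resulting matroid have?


Deleting e from U(8,22) gives U(8,21) since n > r.
Bases of U(8,21) = (21 choose 8) = 203490.

203490


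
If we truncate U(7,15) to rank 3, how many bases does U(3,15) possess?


Truncating U(7,15) to rank 3 gives U(3,15).
Bases of U(3,15) are all 3-element subsets of 15 elements.
Number of bases = C(15,3) = 15! / (3! * 12!) = 455.

455


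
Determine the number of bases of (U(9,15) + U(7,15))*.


(M1+M2)* = M1* + M2*.
M1* = U(6,15), bases: C(15,6) = 5005.
M2* = U(8,15), bases: C(15,8) = 6435.
|B(M*)| = 5005 * 6435 = 32207175.

32207175


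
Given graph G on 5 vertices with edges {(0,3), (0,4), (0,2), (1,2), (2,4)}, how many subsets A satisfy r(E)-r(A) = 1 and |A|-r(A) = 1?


R(x,y) = sum over A in 2^E of x^(r(E)-r(A)) * y^(|A|-r(A)).
G has 5 vertices, 5 edges. r(E) = 4.
Enumerate all 2^5 = 32 subsets.
Count subsets with r(E)-r(A)=1 and |A|-r(A)=1: 2.

2


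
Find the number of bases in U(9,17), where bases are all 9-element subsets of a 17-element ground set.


Bases of U(9,17) are all 9-element subsets of the 17-element ground set.
Number of bases = C(17,9).
C(17,9) = 24310.

24310


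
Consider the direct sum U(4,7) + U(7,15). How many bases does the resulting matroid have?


Bases of a direct sum M1 + M2: |B| = |B(M1)| * |B(M2)|.
|B(U(4,7))| = C(7,4) = 35.
|B(U(7,15))| = C(15,7) = 6435.
Total bases = 35 * 6435 = 225225.

225225


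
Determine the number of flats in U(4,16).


Flats of U(4,16): every subset of size < 4 is a flat, plus E itself.
Count = (16 choose 0) + (16 choose 1) + (16 choose 2) + (16 choose 3) + 1
     = 1 + 16 + 120 + 560 + 1
     = 698.

698


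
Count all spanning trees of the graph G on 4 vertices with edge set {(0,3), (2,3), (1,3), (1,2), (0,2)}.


By Kirchhoff's matrix tree theorem, the number of spanning trees equals
the determinant of any cofactor of the Laplacian matrix L.
G has 4 vertices and 5 edges.
Computing the (3 x 3) cofactor determinant gives 8.

8


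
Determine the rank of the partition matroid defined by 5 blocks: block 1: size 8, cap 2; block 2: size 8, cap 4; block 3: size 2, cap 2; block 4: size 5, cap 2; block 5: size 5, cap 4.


Rank of a partition matroid = sum of min(|Si|, ci) for each block.
= min(8,2) + min(8,4) + min(2,2) + min(5,2) + min(5,4)
= 2 + 4 + 2 + 2 + 4
= 14.

14


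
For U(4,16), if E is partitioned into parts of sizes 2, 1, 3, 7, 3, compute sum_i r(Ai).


r(Ai) = min(|Ai|, 4) for each part.
Sum = min(2,4) + min(1,4) + min(3,4) + min(7,4) + min(3,4)
    = 2 + 1 + 3 + 4 + 3
    = 13.

13


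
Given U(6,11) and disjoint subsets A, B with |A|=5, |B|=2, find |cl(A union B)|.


|A union B| = 5 + 2 = 7 (disjoint).
In U(6,11), cl(S) = S if |S| < 6, else cl(S) = E.
Since 7 >= 6, cl(A union B) = E.
|cl(A union B)| = 11.

11


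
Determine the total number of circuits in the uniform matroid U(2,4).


In U(2,4), circuits are the (3)-element subsets.
Any set of 3 elements is dependent, and removing any one element gives
an independent set of size 2, so it is a minimal dependent set.
Number of circuits = (4 choose 3) = 4.

4


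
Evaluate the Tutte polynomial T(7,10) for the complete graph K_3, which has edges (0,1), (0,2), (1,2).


T(K_3; x,y) = x^2 + x + y.
T(7,10) = 49 + 7 + 10 = 66.

66


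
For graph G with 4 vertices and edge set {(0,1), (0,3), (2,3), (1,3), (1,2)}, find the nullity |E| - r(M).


Cycle rank (nullity) = |E| - r(M) = |E| - (|V| - c).
|E| = 5, |V| = 4, c = 1.
Nullity = 5 - (4 - 1) = 5 - 3 = 2.

2


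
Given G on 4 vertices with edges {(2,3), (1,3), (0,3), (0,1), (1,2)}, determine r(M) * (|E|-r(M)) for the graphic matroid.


r(M) = |V| - c = 4 - 1 = 3.
nullity = |E| - r(M) = 5 - 3 = 2.
Product = 3 * 2 = 6.

6


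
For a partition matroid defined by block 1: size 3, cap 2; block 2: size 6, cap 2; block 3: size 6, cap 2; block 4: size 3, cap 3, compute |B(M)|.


A basis picks exactly ci elements from block i.
Number of bases = product of C(|Si|, ci).
= C(3,2) * C(6,2) * C(6,2) * C(3,3)
= 3 * 15 * 15 * 1
= 675.

675


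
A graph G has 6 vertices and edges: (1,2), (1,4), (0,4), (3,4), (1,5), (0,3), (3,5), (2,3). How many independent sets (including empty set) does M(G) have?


An independent set in a graphic matroid is an acyclic edge subset.
G has 6 vertices and 8 edges.
Enumerate all 2^8 = 256 subsets, checking for acyclicity.
Total independent sets = 186.

186


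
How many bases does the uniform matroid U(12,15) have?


Bases of U(12,15) are all 12-element subsets of the 15-element ground set.
Number of bases = C(15,12).
(15 choose 12) = 455.

455


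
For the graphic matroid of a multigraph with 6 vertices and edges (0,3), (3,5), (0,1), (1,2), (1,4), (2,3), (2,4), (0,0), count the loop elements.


In a graphic matroid, a loop is a self-loop edge (u,u) with rank 0.
Examining all 8 edges for self-loops...
Self-loops found: (0,0)
Number of loops = 1.

1


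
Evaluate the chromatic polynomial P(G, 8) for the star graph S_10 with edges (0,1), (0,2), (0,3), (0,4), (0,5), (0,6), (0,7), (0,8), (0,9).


P(tree, k) = k * (k-1)^(9) for any tree on 10 vertices.
P(8) = 8 * 7^9 = 8 * 40353607 = 322828856.

322828856


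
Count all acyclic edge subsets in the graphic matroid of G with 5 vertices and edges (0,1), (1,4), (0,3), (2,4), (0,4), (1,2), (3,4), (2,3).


An independent set in a graphic matroid is an acyclic edge subset.
G has 5 vertices and 8 edges.
Enumerate all 2^8 = 256 subsets, checking for acyclicity.
Total independent sets = 134.

134


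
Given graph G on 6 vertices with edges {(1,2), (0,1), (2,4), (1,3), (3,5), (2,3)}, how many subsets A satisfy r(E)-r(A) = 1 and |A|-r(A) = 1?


R(x,y) = sum over A in 2^E of x^(r(E)-r(A)) * y^(|A|-r(A)).
G has 6 vertices, 6 edges. r(E) = 5.
Enumerate all 2^6 = 64 subsets.
Count subsets with r(E)-r(A)=1 and |A|-r(A)=1: 3.

3


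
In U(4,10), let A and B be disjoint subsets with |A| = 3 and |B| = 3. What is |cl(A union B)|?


|A union B| = 3 + 3 = 6 (disjoint).
In U(4,10), cl(S) = S if |S| < 4, else cl(S) = E.
Since 6 >= 4, cl(A union B) = E.
|cl(A union B)| = 10.

10


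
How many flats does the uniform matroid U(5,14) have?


Flats of U(5,14): every subset of size < 5 is a flat, plus E itself.
Count = C(14,0) + C(14,1) + C(14,2) + C(14,3) + C(14,4) + 1
     = 1 + 14 + 91 + 364 + 1001 + 1
     = 1472.

1472


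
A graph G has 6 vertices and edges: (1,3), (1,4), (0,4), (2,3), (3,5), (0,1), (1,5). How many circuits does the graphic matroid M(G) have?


A circuit in a graphic matroid = edge set of a simple cycle.
G has 6 vertices and 7 edges.
Enumerating all minimal edge subsets forming cycles...
Total circuits found: 2.

2


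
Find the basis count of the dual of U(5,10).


The dual of U(r,n) is U(n-r, n) = U(5,10).
Bases of U(5,10) are all (5)-element subsets.
|B(M*)| = C(10,5) = 252.

252


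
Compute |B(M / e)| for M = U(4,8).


Contracting e from U(4,8) gives U(3,7).
Bases of U(3,7) = C(7,3) = (7 * 6 * 5) / (1 * 2 * 3) = 35.

35


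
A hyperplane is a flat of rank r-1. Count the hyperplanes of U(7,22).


Hyperplanes of U(7,22) are flats of rank 6.
In a uniform matroid, these are exactly the (6)-element subsets.
Count = C(22,6) = 22! / (6! * 16!) = 74613.

74613


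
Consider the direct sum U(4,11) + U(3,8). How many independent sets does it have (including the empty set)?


For a direct sum, |I(M1+M2)| = |I(M1)| * |I(M2)|.
|I(U(4,11))| = sum C(11,k) for k=0..4 = 562.
|I(U(3,8))| = sum C(8,k) for k=0..3 = 93.
Total = 562 * 93 = 52266.

52266


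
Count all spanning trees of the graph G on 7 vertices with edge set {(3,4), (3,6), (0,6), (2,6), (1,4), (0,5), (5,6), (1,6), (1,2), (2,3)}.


By Kirchhoff's matrix tree theorem, the number of spanning trees equals
the determinant of any cofactor of the Laplacian matrix L.
G has 7 vertices and 10 edges.
Computing the (6 x 6) cofactor determinant gives 72.

72


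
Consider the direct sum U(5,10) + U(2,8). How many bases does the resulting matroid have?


Bases of a direct sum M1 + M2: |B| = |B(M1)| * |B(M2)|.
|B(U(5,10))| = C(10,5) = 252.
|B(U(2,8))| = C(8,2) = 28.
Total bases = 252 * 28 = 7056.

7056


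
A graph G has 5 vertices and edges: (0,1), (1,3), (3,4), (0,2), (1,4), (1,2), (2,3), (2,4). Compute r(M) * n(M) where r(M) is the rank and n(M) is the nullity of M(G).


r(M) = |V| - c = 5 - 1 = 4.
nullity = |E| - r(M) = 8 - 4 = 4.
Product = 4 * 4 = 16.

16


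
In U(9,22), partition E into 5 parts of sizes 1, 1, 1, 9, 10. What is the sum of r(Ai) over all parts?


r(Ai) = min(|Ai|, 9) for each part.
Sum = min(1,9) + min(1,9) + min(1,9) + min(9,9) + min(10,9)
    = 1 + 1 + 1 + 9 + 9
    = 21.

21


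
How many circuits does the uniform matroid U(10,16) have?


In U(10,16), circuits are the (11)-element subsets.
Any set of 11 elements is dependent, and removing any one element gives
an independent set of size 10, so it is a minimal dependent set.
Number of circuits = C(16,11) = 16! / (11! * 5!) = 4368.

4368


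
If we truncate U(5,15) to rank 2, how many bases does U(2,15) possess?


Truncating U(5,15) to rank 2 gives U(2,15).
Bases of U(2,15) are all 2-element subsets of 15 elements.
Number of bases = C(15,2) = (15 * 14) / (1 * 2) = 105.

105


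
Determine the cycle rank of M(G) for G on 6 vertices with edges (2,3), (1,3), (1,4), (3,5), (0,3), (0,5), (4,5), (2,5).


Cycle rank (nullity) = |E| - r(M) = |E| - (|V| - c).
|E| = 8, |V| = 6, c = 1.
Nullity = 8 - (6 - 1) = 8 - 5 = 3.

3


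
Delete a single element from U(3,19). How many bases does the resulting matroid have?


Deleting e from U(3,19) gives U(3,18) since n > r.
Bases of U(3,18) = C(18,3) = 18! / (3! * 15!) = 816.

816


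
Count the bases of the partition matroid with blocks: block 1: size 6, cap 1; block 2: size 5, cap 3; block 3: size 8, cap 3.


A basis picks exactly ci elements from block i.
Number of bases = product of C(|Si|, ci).
= C(6,1) * C(5,3) * C(8,3)
= 6 * 10 * 56
= 3360.

3360


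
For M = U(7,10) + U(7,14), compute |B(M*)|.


(M1+M2)* = M1* + M2*.
M1* = U(3,10), bases: C(10,3) = 120.
M2* = U(7,14), bases: C(14,7) = 3432.
|B(M*)| = 120 * 3432 = 411840.

411840


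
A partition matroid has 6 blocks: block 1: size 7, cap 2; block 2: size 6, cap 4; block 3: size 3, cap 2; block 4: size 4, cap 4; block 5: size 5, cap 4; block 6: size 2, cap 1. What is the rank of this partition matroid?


Rank of a partition matroid = sum of min(|Si|, ci) for each block.
= min(7,2) + min(6,4) + min(3,2) + min(4,4) + min(5,4) + min(2,1)
= 2 + 4 + 2 + 4 + 4 + 1
= 17.

17


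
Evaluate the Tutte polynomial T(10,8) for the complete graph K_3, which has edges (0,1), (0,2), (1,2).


T(K_3; x,y) = x^2 + x + y.
T(10,8) = 100 + 10 + 8 = 118.

118


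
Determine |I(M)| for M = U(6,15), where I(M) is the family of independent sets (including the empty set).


Independent sets of U(6,15) are all subsets of size <= 6.
Count = (15 choose 0) + (15 choose 1) + (15 choose 2) + (15 choose 3) + (15 choose 4) + (15 choose 5) + (15 choose 6)
     = 1 + 15 + 105 + 455 + 1365 + 3003 + 5005
     = 9949.

9949


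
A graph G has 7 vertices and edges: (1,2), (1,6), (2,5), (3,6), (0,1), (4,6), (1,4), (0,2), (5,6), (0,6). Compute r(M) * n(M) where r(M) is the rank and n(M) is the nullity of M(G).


r(M) = |V| - c = 7 - 1 = 6.
nullity = |E| - r(M) = 10 - 6 = 4.
Product = 6 * 4 = 24.

24


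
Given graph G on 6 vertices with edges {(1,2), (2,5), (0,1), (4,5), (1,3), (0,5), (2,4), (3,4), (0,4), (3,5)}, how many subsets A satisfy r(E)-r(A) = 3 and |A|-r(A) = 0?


R(x,y) = sum over A in 2^E of x^(r(E)-r(A)) * y^(|A|-r(A)).
G has 6 vertices, 10 edges. r(E) = 5.
Enumerate all 2^10 = 1024 subsets.
Count subsets with r(E)-r(A)=3 and |A|-r(A)=0: 45.

45


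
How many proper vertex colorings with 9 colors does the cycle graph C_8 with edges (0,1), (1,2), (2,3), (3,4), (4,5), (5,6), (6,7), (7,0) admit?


P(C_8, k) = (k-1)^8 + (-1)^8*(k-1).
P(9) = (8)^8 + 8
= 16777216 + 8 = 16777224.

16777224


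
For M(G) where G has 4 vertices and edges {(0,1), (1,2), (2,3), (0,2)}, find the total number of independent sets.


An independent set in a graphic matroid is an acyclic edge subset.
G has 4 vertices and 4 edges.
Enumerate all 2^4 = 16 subsets, checking for acyclicity.
Total independent sets = 14.

14


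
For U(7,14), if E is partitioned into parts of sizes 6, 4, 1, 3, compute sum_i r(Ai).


r(Ai) = min(|Ai|, 7) for each part.
Sum = min(6,7) + min(4,7) + min(1,7) + min(3,7)
    = 6 + 4 + 1 + 3
    = 14.

14


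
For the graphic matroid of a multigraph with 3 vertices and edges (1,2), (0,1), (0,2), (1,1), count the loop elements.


In a graphic matroid, a loop is a self-loop edge (u,u) with rank 0.
Examining all 4 edges for self-loops...
Self-loops found: (1,1)
Number of loops = 1.

1


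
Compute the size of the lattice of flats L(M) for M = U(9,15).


Flats of U(9,15): every subset of size < 9 is a flat, plus E itself.
Count = C(15,0) + C(15,1) + C(15,2) + C(15,3) + C(15,4) + C(15,5) + C(15,6) + C(15,7) + C(15,8) + 1
     = 1 + 15 + 105 + 455 + 1365 + 3003 + 5005 + 6435 + 6435 + 1
     = 22820.

22820


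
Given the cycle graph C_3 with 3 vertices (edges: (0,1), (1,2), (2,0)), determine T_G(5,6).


T(C_3; x,y) = x + x^2 + ... + x^(2) + y.
T(5,6) = 5^1 + 5^2 + 6
= 5 + 25 + 6
= 36.

36


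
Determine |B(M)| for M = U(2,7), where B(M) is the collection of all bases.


Bases of U(2,7) are all 2-element subsets of the 7-element ground set.
Number of bases = C(7,2).
C(7,2) = 7! / (2! * 5!) = 21.

21


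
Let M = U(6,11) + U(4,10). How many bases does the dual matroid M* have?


(M1+M2)* = M1* + M2*.
M1* = U(5,11), bases: C(11,5) = 462.
M2* = U(6,10), bases: C(10,6) = 210.
|B(M*)| = 462 * 210 = 97020.

97020


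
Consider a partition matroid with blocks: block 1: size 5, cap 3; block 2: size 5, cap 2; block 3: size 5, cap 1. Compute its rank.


Rank of a partition matroid = sum of min(|Si|, ci) for each block.
= min(5,3) + min(5,2) + min(5,1)
= 3 + 2 + 1
= 6.

6


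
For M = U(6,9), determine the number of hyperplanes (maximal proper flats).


Hyperplanes of U(6,9) are flats of rank 5.
In a uniform matroid, these are exactly the (5)-element subsets.
Count = (9 choose 5) = 126.

126


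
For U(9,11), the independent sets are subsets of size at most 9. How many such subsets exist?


Independent sets of U(9,11) are all subsets of size <= 9.
Count = C(11,0) + C(11,1) + C(11,2) + C(11,3) + C(11,4) + C(11,5) + C(11,6) + C(11,7) + C(11,8) + C(11,9)
     = 1 + 11 + 55 + 165 + 330 + 462 + 462 + 330 + 165 + 55
     = 2036.

2036


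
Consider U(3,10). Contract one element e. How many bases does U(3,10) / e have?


Contracting e from U(3,10) gives U(2,9).
Bases of U(2,9) = C(9,2) = 9! / (2! * 7!) = 36.

36


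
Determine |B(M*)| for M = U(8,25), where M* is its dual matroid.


The dual of U(r,n) is U(n-r, n) = U(17,25).
Bases of U(17,25) are all (17)-element subsets.
|B(M*)| = (25 choose 17) = 1081575.

1081575


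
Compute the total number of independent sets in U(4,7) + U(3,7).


For a direct sum, |I(M1+M2)| = |I(M1)| * |I(M2)|.
|I(U(4,7))| = sum C(7,k) for k=0..4 = 99.
|I(U(3,7))| = sum C(7,k) for k=0..3 = 64.
Total = 99 * 64 = 6336.

6336


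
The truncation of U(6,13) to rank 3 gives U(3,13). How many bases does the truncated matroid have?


Truncating U(6,13) to rank 3 gives U(3,13).
Bases of U(3,13) are all 3-element subsets of 13 elements.
Number of bases = C(13,3) = 13! / (3! * 10!) = 286.

286


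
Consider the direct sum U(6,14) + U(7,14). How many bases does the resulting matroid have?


Bases of a direct sum M1 + M2: |B| = |B(M1)| * |B(M2)|.
|B(U(6,14))| = C(14,6) = 3003.
|B(U(7,14))| = C(14,7) = 3432.
Total bases = 3003 * 3432 = 10306296.

10306296


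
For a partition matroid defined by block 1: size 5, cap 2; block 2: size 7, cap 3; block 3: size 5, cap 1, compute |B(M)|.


A basis picks exactly ci elements from block i.
Number of bases = product of C(|Si|, ci).
= C(5,2) * C(7,3) * C(5,1)
= 10 * 35 * 5
= 1750.

1750


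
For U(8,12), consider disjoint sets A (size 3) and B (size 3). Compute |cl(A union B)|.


|A union B| = 3 + 3 = 6 (disjoint).
In U(8,12), cl(S) = S if |S| < 8, else cl(S) = E.
Since 6 < 8, cl(A union B) = A union B.
|cl(A union B)| = 6.

6


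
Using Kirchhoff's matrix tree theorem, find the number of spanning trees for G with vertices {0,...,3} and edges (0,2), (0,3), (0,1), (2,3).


By Kirchhoff's matrix tree theorem, the number of spanning trees equals
the determinant of any cofactor of the Laplacian matrix L.
G has 4 vertices and 4 edges.
Computing the (3 x 3) cofactor determinant gives 3.

3


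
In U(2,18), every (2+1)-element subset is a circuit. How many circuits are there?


In U(2,18), circuits are the (3)-element subsets.
Any set of 3 elements is dependent, and removing any one element gives
an independent set of size 2, so it is a minimal dependent set.
Number of circuits = (18 choose 3) = 816.

816


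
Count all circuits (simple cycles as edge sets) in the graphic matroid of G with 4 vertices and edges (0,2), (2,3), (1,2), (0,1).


A circuit in a graphic matroid = edge set of a simple cycle.
G has 4 vertices and 4 edges.
Enumerating all minimal edge subsets forming cycles...
Total circuits found: 1.

1


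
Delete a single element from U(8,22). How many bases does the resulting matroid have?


Deleting e from U(8,22) gives U(8,21) since n > r.
Bases of U(8,21) = C(21,8) = 21! / (8! * 13!) = 203490.

203490


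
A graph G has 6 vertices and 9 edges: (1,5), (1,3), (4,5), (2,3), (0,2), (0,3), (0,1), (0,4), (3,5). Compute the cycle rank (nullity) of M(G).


Cycle rank (nullity) = |E| - r(M) = |E| - (|V| - c).
|E| = 9, |V| = 6, c = 1.
Nullity = 9 - (6 - 1) = 9 - 5 = 4.

4


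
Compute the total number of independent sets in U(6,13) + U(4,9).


For a direct sum, |I(M1+M2)| = |I(M1)| * |I(M2)|.
|I(U(6,13))| = sum C(13,k) for k=0..6 = 4096.
|I(U(4,9))| = sum C(9,k) for k=0..4 = 256.
Total = 4096 * 256 = 1048576.

1048576


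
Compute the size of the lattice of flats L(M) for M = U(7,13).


Flats of U(7,13): every subset of size < 7 is a flat, plus E itself.
Count = (13 choose 0) + (13 choose 1) + (13 choose 2) + (13 choose 3) + (13 choose 4) + (13 choose 5) + (13 choose 6) + 1
     = 1 + 13 + 78 + 286 + 715 + 1287 + 1716 + 1
     = 4097.

4097


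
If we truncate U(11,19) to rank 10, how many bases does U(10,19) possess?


Truncating U(11,19) to rank 10 gives U(10,19).
Bases of U(10,19) are all 10-element subsets of 19 elements.
Number of bases = (19 choose 10) = 92378.

92378


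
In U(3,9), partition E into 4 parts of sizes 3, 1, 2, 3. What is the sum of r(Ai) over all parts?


r(Ai) = min(|Ai|, 3) for each part.
Sum = min(3,3) + min(1,3) + min(2,3) + min(3,3)
    = 3 + 1 + 2 + 3
    = 9.

9


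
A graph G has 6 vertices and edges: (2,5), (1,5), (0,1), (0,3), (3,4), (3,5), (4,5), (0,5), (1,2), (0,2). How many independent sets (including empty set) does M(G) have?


An independent set in a graphic matroid is an acyclic edge subset.
G has 6 vertices and 10 edges.
Enumerate all 2^10 = 1024 subsets, checking for acyclicity.
Total independent sets = 436.

436


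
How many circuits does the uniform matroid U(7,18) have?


In U(7,18), circuits are the (8)-element subsets.
Any set of 8 elements is dependent, and removing any one element gives
an independent set of size 7, so it is a minimal dependent set.
Number of circuits = (18 choose 8) = 43758.

43758


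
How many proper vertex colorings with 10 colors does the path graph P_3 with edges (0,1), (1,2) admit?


P(P_3, k) = k * (k-1)^(2).
P(10) = 10 * 9^2 = 10 * 81 = 810.

810


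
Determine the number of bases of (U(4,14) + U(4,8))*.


(M1+M2)* = M1* + M2*.
M1* = U(10,14), bases: C(14,10) = 1001.
M2* = U(4,8), bases: C(8,4) = 70.
|B(M*)| = 1001 * 70 = 70070.

70070


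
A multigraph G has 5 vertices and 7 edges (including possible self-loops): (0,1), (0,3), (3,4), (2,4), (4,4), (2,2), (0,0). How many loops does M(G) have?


In a graphic matroid, a loop is a self-loop edge (u,u) with rank 0.
Examining all 7 edges for self-loops...
Self-loops found: (4,4), (2,2), (0,0)
Number of loops = 3.

3


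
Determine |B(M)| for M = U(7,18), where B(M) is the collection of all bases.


Bases of U(7,18) are all 7-element subsets of the 18-element ground set.
Number of bases = C(18,7).
C(18,7) = 31824.

31824


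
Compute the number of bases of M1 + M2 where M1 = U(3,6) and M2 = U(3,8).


Bases of a direct sum M1 + M2: |B| = |B(M1)| * |B(M2)|.
|B(U(3,6))| = C(6,3) = 20.
|B(U(3,8))| = C(8,3) = 56.
Total bases = 20 * 56 = 1120.

1120


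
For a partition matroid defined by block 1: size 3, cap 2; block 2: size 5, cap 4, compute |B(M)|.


A basis picks exactly ci elements from block i.
Number of bases = product of C(|Si|, ci).
= C(3,2) * C(5,4)
= 3 * 5
= 15.

15


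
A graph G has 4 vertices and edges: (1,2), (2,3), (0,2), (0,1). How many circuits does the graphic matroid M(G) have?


A circuit in a graphic matroid = edge set of a simple cycle.
G has 4 vertices and 4 edges.
Enumerating all minimal edge subsets forming cycles...
Total circuits found: 1.

1


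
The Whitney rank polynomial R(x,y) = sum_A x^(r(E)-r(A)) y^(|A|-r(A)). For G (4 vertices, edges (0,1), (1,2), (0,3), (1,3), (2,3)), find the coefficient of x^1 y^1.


R(x,y) = sum over A in 2^E of x^(r(E)-r(A)) * y^(|A|-r(A)).
G has 4 vertices, 5 edges. r(E) = 3.
Enumerate all 2^5 = 32 subsets.
Count subsets with r(E)-r(A)=1 and |A|-r(A)=1: 2.

2


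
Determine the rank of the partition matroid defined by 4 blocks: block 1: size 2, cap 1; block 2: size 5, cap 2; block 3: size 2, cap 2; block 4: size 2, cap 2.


Rank of a partition matroid = sum of min(|Si|, ci) for each block.
= min(2,1) + min(5,2) + min(2,2) + min(2,2)
= 1 + 2 + 2 + 2
= 7.

7


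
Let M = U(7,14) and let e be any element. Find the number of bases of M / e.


Contracting e from U(7,14) gives U(6,13).
Bases of U(6,13) = C(13,6) = 13! / (6! * 7!) = 1716.

1716


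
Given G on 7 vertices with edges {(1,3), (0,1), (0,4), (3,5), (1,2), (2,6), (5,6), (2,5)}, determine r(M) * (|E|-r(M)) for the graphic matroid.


r(M) = |V| - c = 7 - 1 = 6.
nullity = |E| - r(M) = 8 - 6 = 2.
Product = 6 * 2 = 12.

12


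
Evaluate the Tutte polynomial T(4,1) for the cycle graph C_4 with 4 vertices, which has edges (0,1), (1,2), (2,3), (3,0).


T(C_4; x,y) = x + x^2 + ... + x^(3) + y.
T(4,1) = 4^1 + 4^2 + 4^3 + 1
= 4 + 16 + 64 + 1
= 85.

85


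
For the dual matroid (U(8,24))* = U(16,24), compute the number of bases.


The dual of U(r,n) is U(n-r, n) = U(16,24).
Bases of U(16,24) are all (16)-element subsets.
|B(M*)| = C(24,16) = 24! / (16! * 8!) = 735471.

735471


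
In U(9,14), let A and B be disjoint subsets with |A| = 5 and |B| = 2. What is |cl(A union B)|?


|A union B| = 5 + 2 = 7 (disjoint).
In U(9,14), cl(S) = S if |S| < 9, else cl(S) = E.
Since 7 < 9, cl(A union B) = A union B.
|cl(A union B)| = 7.

7


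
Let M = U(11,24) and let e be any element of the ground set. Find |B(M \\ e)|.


Deleting e from U(11,24) gives U(11,23) since n > r.
Bases of U(11,23) = (23 choose 11) = 1352078.

1352078


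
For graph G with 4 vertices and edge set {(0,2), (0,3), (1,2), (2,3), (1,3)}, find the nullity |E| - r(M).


Cycle rank (nullity) = |E| - r(M) = |E| - (|V| - c).
|E| = 5, |V| = 4, c = 1.
Nullity = 5 - (4 - 1) = 5 - 3 = 2.

2


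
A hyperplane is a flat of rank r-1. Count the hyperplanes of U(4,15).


Hyperplanes of U(4,15) are flats of rank 3.
In a uniform matroid, these are exactly the (3)-element subsets.
Count = C(15,3) = 15! / (3! * 12!) = 455.

455


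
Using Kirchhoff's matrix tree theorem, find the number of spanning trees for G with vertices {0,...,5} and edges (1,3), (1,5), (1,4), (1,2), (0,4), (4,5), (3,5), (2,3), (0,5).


By Kirchhoff's matrix tree theorem, the number of spanning trees equals
the determinant of any cofactor of the Laplacian matrix L.
G has 6 vertices and 9 edges.
Computing the (5 x 5) cofactor determinant gives 55.

55


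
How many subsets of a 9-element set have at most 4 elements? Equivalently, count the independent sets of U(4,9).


Independent sets of U(4,9) are all subsets of size <= 4.
Count = (9 choose 0) + (9 choose 1) + (9 choose 2) + (9 choose 3) + (9 choose 4)
     = 1 + 9 + 36 + 84 + 126
     = 256.

256


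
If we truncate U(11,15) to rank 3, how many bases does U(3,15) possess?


Truncating U(11,15) to rank 3 gives U(3,15).
Bases of U(3,15) are all 3-element subsets of 15 elements.
Number of bases = C(15,3) = 15! / (3! * 12!) = 455.

455


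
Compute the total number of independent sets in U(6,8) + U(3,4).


For a direct sum, |I(M1+M2)| = |I(M1)| * |I(M2)|.
|I(U(6,8))| = sum C(8,k) for k=0..6 = 247.
|I(U(3,4))| = sum C(4,k) for k=0..3 = 15.
Total = 247 * 15 = 3705.

3705


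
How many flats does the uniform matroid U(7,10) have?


Flats of U(7,10): every subset of size < 7 is a flat, plus E itself.
Count = (10 choose 0) + (10 choose 1) + (10 choose 2) + (10 choose 3) + (10 choose 4) + (10 choose 5) + (10 choose 6) + 1
     = 1 + 10 + 45 + 120 + 210 + 252 + 210 + 1
     = 849.

849


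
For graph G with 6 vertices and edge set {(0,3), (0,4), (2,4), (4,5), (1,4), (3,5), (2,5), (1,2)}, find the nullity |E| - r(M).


Cycle rank (nullity) = |E| - r(M) = |E| - (|V| - c).
|E| = 8, |V| = 6, c = 1.
Nullity = 8 - (6 - 1) = 8 - 5 = 3.

3


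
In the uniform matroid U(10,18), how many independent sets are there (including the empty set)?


Independent sets of U(10,18) are all subsets of size <= 10.
Count = (18 choose 0) + (18 choose 1) + (18 choose 2) + (18 choose 3) + (18 choose 4) + (18 choose 5) + (18 choose 6) + (18 choose 7) + (18 choose 8) + (18 choose 9) + (18 choose 10)
     = 1 + 18 + 153 + 816 + 3060 + 8568 + 18564 + 31824 + 43758 + 48620 + 43758
     = 199140.

199140


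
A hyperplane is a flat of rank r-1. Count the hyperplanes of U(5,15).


Hyperplanes of U(5,15) are flats of rank 4.
In a uniform matroid, these are exactly the (4)-element subsets.
Count = C(15,4) = (15 * 14 * 13 * 12) / (1 * 2 * 3 * 4) = 1365.

1365


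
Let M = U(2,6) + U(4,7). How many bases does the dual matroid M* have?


(M1+M2)* = M1* + M2*.
M1* = U(4,6), bases: C(6,4) = 15.
M2* = U(3,7), bases: C(7,3) = 35.
|B(M*)| = 15 * 35 = 525.

525


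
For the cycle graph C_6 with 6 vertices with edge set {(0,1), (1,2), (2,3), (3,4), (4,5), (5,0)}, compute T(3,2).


T(C_6; x,y) = x + x^2 + ... + x^(5) + y.
T(3,2) = 3^1 + 3^2 + 3^3 + 3^4 + 3^5 + 2
= 3 + 9 + 27 + 81 + 243 + 2
= 365.

365
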